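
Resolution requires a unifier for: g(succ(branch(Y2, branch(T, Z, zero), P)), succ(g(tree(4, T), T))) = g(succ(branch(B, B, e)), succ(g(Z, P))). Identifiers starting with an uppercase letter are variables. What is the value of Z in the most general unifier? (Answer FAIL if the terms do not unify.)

tree(4, e)

Decompose g/2: succ(branch(Y2, branch(T, Z, zero), P)) = succ(branch(B, B, e)),  succ(g(tree(4, T), T)) = succ(g(Z, P)).
Decompose succ/1: branch(Y2, branch(T, Z, zero), P) = branch(B, B, e).
Decompose branch/3: Y2 = B,  branch(T, Z, zero) = B,  P = e.
Bind Y2 := B; no other remaining equation mentions Y2.
Bind B := branch(T, Z, zero); no other remaining equation mentions B. Substituting into the earlier binding gives Y2 := branch(T, Z, zero).
Bind P := e; substituting into the remaining equation gives: succ(g(tree(4, T), T)) = succ(g(Z, e)).
Decompose succ/1: g(tree(4, T), T) = g(Z, e).
Decompose g/2: tree(4, T) = Z,  T = e.
Bind Z := tree(4, T); no other remaining equation mentions Z. Substituting into the earlier bindings gives Y2 := branch(T, tree(4, T), zero), B := branch(T, tree(4, T), zero).
Bind T := e. Substituting into the earlier bindings gives Y2 := branch(e, tree(4, e), zero), B := branch(e, tree(4, e), zero), Z := tree(4, e).
MGU = { Y2 ↦ branch(e, tree(4, e), zero), B ↦ branch(e, tree(4, e), zero), P ↦ e, Z ↦ tree(4, e), T ↦ e }, so Z ↦ tree(4, e).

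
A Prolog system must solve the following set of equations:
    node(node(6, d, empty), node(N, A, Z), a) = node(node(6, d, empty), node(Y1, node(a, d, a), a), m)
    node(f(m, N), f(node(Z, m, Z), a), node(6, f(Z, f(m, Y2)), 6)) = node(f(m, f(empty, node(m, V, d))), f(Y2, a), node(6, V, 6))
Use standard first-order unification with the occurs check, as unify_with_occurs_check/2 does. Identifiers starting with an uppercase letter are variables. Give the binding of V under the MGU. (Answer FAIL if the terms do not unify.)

FAIL

Decompose node/3: node(6, d, empty) = node(6, d, empty),  node(N, A, Z) = node(Y1, node(a, d, a), a),  a = m.
Delete trivial equation node(6, d, empty) = node(6, d, empty).
Decompose node/3: N = Y1,  A = node(a, d, a),  Z = a.
Bind N := Y1; substituting into the one remaining equation that mentions N gives: node(f(m, Y1), f(node(Z, m, Z), a), node(6, f(Z, f(m, Y2)), 6)) = node(f(m, f(empty, node(m, V, d))), f(Y2, a), node(6, V, 6)).
Bind A := node(a, d, a); no other remaining equation mentions A.
Bind Z := a; substituting into the one remaining equation that mentions Z gives: node(f(m, Y1), f(node(a, m, a), a), node(6, f(a, f(m, Y2)), 6)) = node(f(m, f(empty, node(m, V, d))), f(Y2, a), node(6, V, 6)).
Clash: constants a and m differ; no unifier exists.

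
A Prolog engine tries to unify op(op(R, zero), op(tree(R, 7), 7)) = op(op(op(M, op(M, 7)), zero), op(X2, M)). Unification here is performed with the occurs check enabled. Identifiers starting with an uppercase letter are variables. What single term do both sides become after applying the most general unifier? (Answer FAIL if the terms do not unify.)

op(op(op(7, op(7, 7)), zero), op(tree(op(7, op(7, 7)), 7), 7))

Decompose op/2: op(R, zero) = op(op(M, op(M, 7)), zero),  op(tree(R, 7), 7) = op(X2, M).
Decompose op/2: R = op(M, op(M, 7)),  zero = zero.
Bind R := op(M, op(M, 7)); substituting into the one remaining equation that mentions R gives: op(tree(op(M, op(M, 7)), 7), 7) = op(X2, M).
Delete trivial equation zero = zero.
Decompose op/2: tree(op(M, op(M, 7)), 7) = X2,  7 = M.
Bind X2 := tree(op(M, op(M, 7)), 7); no other remaining equation mentions X2.
Bind M := 7. Substituting into the earlier bindings gives R := op(7, op(7, 7)), X2 := tree(op(7, op(7, 7)), 7).
Applying the MGU to either side gives op(op(op(7, op(7, 7)), zero), op(tree(op(7, op(7, 7)), 7), 7)).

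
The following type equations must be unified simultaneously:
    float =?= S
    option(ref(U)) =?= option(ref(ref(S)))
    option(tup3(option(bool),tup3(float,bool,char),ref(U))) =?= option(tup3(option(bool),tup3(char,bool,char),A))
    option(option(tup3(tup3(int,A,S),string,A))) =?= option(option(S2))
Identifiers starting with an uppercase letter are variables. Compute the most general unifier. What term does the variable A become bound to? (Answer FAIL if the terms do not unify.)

FAIL

Bind S := float; substituting into the 2 remaining equations that mention S gives: option(ref(U)) =?= option(ref(ref(float))),  option(option(tup3(tup3(int,A,float),string,A))) =?= option(option(S2)).
Decompose option/1: ref(U) =?= ref(ref(float)).
Decompose ref/1: U =?= ref(float).
Bind U := ref(float); substituting into the one remaining equation that mentions U gives: option(tup3(option(bool),tup3(float,bool,char),ref(ref(float)))) =?= option(tup3(option(bool),tup3(char,bool,char),A)).
Decompose option/1: tup3(option(bool),tup3(float,bool,char),ref(ref(float))) =?= tup3(option(bool),tup3(char,bool,char),A).
Decompose tup3/3: option(bool) =?= option(bool),  tup3(float,bool,char) =?= tup3(char,bool,char),  ref(ref(float)) =?= A.
Delete trivial equation option(bool) =?= option(bool).
Decompose tup3/3: float =?= char,  bool =?= bool,  char =?= char.
Clash: constants float and char differ; no unifier exists.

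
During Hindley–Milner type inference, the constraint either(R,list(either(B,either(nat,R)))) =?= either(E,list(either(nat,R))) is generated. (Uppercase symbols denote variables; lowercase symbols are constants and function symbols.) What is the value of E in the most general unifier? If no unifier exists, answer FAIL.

FAIL

Decompose either/2: R =?= E,  list(either(B,either(nat,R))) =?= list(either(nat,R)).
Bind R := E; substituting into the remaining equation gives: list(either(B,either(nat,E))) =?= list(either(nat,E)).
Decompose list/1: either(B,either(nat,E)) =?= either(nat,E).
Decompose either/2: B =?= nat,  either(nat,E) =?= E.
Bind B := nat; no other remaining equation mentions B.
Occurs check fails: E occurs in either(nat,E); the equation E =?= either(nat,E) has no finite solution.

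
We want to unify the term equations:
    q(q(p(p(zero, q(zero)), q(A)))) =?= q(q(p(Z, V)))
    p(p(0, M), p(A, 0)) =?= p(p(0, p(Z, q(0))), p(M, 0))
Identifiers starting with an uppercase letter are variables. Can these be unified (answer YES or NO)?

YES

Decompose q/1: q(p(p(zero, q(zero)), q(A))) =?= q(p(Z, V)).
Decompose q/1: p(p(zero, q(zero)), q(A)) =?= p(Z, V).
Decompose p/2: p(zero, q(zero)) =?= Z,  q(A) =?= V.
Bind Z := p(zero, q(zero)); substituting into the one remaining equation that mentions Z gives: p(p(0, M), p(A, 0)) =?= p(p(0, p(p(zero, q(zero)), q(0))), p(M, 0)).
Bind V := q(A); no other remaining equation mentions V.
Decompose p/2: p(0, M) =?= p(0, p(p(zero, q(zero)), q(0))),  p(A, 0) =?= p(M, 0).
Decompose p/2: 0 =?= 0,  M =?= p(p(zero, q(zero)), q(0)).
Delete trivial equation 0 =?= 0.
Bind M := p(p(zero, q(zero)), q(0)); substituting into the remaining equation gives: p(A, 0) =?= p(p(p(zero, q(zero)), q(0)), 0).
Decompose p/2: A =?= p(p(zero, q(zero)), q(0)),  0 =?= 0.
Bind A := p(p(zero, q(zero)), q(0)); no other remaining equation mentions A. Substituting into the earlier binding gives V := q(p(p(zero, q(zero)), q(0))).
Delete trivial equation 0 =?= 0.
No equations remain and no clash or occurs-check failure arose, so a unifier exists.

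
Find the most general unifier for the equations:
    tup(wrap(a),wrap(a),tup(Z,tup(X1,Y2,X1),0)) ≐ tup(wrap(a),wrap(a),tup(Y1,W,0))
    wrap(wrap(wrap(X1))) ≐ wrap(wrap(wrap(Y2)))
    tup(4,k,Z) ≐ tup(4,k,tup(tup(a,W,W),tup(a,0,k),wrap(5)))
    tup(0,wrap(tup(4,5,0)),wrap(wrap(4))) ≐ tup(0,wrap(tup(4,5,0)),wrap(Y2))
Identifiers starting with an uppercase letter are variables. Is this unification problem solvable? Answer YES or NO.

Decompose tup/3: wrap(a) ≐ wrap(a),  wrap(a) ≐ wrap(a),  tup(Z,tup(X1,Y2,X1),0) ≐ tup(Y1,W,0).
Delete trivial equation wrap(a) ≐ wrap(a).
Delete trivial equation wrap(a) ≐ wrap(a).
Decompose tup/3: Z ≐ Y1,  tup(X1,Y2,X1) ≐ W,  0 ≐ 0.
Bind Z := Y1; substituting into the one remaining equation that mentions Z gives: tup(4,k,Y1) ≐ tup(4,k,tup(tup(a,W,W),tup(a,0,k),wrap(5))).
Bind W := tup(X1,Y2,X1); substituting into the one remaining equation that mentions W gives: tup(4,k,Y1) ≐ tup(4,k,tup(tup(a,tup(X1,Y2,X1),tup(X1,Y2,X1)),tup(a,0,k),wrap(5))).
Delete trivial equation 0 ≐ 0.
Decompose wrap/1: wrap(wrap(X1)) ≐ wrap(wrap(Y2)).
Decompose wrap/1: wrap(X1) ≐ wrap(Y2).
Decompose wrap/1: X1 ≐ Y2.
Bind X1 := Y2; substituting into the one remaining equation that mentions X1 gives: tup(4,k,Y1) ≐ tup(4,k,tup(tup(a,tup(Y2,Y2,Y2),tup(Y2,Y2,Y2)),tup(a,0,k),wrap(5))). Substituting into the earlier binding gives W := tup(Y2,Y2,Y2).
Decompose tup/3: 4 ≐ 4,  k ≐ k,  Y1 ≐ tup(tup(a,tup(Y2,Y2,Y2),tup(Y2,Y2,Y2)),tup(a,0,k),wrap(5)).
Delete trivial equation 4 ≐ 4.
Delete trivial equation k ≐ k.
Bind Y1 := tup(tup(a,tup(Y2,Y2,Y2),tup(Y2,Y2,Y2)),tup(a,0,k),wrap(5)); no other remaining equation mentions Y1. Substituting into the earlier binding gives Z := tup(tup(a,tup(Y2,Y2,Y2),tup(Y2,Y2,Y2)),tup(a,0,k),wrap(5)).
Decompose tup/3: 0 ≐ 0,  wrap(tup(4,5,0)) ≐ wrap(tup(4,5,0)),  wrap(wrap(4)) ≐ wrap(Y2).
Delete trivial equation 0 ≐ 0.
Delete trivial equation wrap(tup(4,5,0)) ≐ wrap(tup(4,5,0)).
Decompose wrap/1: wrap(4) ≐ Y2.
Bind Y2 := wrap(4). Substituting into the earlier bindings gives Z := tup(tup(a,tup(wrap(4),wrap(4),wrap(4)),tup(wrap(4),wrap(4),wrap(4))),tup(a,0,k),wrap(5)), W := tup(wrap(4),wrap(4),wrap(4)), X1 := wrap(4), Y1 := tup(tup(a,tup(wrap(4),wrap(4),wrap(4)),tup(wrap(4),wrap(4),wrap(4))),tup(a,0,k),wrap(5)).
No equations remain and no clash or occurs-check failure arose, so a unifier exists.

YES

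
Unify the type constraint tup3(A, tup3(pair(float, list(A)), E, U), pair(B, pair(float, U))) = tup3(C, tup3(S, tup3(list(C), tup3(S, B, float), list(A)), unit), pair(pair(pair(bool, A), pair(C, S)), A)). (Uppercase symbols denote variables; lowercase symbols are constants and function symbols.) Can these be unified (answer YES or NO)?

YES

Decompose tup3/3: A = C,  tup3(pair(float, list(A)), E, U) = tup3(S, tup3(list(C), tup3(S, B, float), list(A)), unit),  pair(B, pair(float, U)) = pair(pair(pair(bool, A), pair(C, S)), A).
Bind A := C; substituting into the remaining equations gives: tup3(pair(float, list(C)), E, U) = tup3(S, tup3(list(C), tup3(S, B, float), list(C)), unit),  pair(B, pair(float, U)) = pair(pair(pair(bool, C), pair(C, S)), C).
Decompose tup3/3: pair(float, list(C)) = S,  E = tup3(list(C), tup3(S, B, float), list(C)),  U = unit.
Bind S := pair(float, list(C)); substituting into the 2 remaining equations that mention S gives: E = tup3(list(C), tup3(pair(float, list(C)), B, float), list(C)),  pair(B, pair(float, U)) = pair(pair(pair(bool, C), pair(C, pair(float, list(C)))), C).
Bind E := tup3(list(C), tup3(pair(float, list(C)), B, float), list(C)); no other remaining equation mentions E.
Bind U := unit; substituting into the remaining equation gives: pair(B, pair(float, unit)) = pair(pair(pair(bool, C), pair(C, pair(float, list(C)))), C).
Decompose pair/2: B = pair(pair(bool, C), pair(C, pair(float, list(C)))),  pair(float, unit) = C.
Bind B := pair(pair(bool, C), pair(C, pair(float, list(C)))); no other remaining equation mentions B. Substituting into the earlier binding gives E := tup3(list(C), tup3(pair(float, list(C)), pair(pair(bool, C), pair(C, pair(float, list(C)))), float), list(C)).
Bind C := pair(float, unit). Substituting into the earlier bindings gives A := pair(float, unit), S := pair(float, list(pair(float, unit))), E := tup3(list(pair(float, unit)), tup3(pair(float, list(pair(float, unit))), pair(pair(bool, pair(float, unit)), pair(pair(float, unit), pair(float, list(pair(float, unit))))), float), list(pair(float, unit))), B := pair(pair(bool, pair(float, unit)), pair(pair(float, unit), pair(float, list(pair(float, unit))))).
No equations remain and no clash or occurs-check failure arose, so a unifier exists.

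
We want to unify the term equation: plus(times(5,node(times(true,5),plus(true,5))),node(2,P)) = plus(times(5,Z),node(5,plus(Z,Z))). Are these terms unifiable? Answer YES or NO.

NO

Decompose plus/2: times(5,node(times(true,5),plus(true,5))) = times(5,Z),  node(2,P) = node(5,plus(Z,Z)).
Decompose times/2: 5 = 5,  node(times(true,5),plus(true,5)) = Z.
Delete trivial equation 5 = 5.
Bind Z := node(times(true,5),plus(true,5)); substituting into the remaining equation gives: node(2,P) = node(5,plus(node(times(true,5),plus(true,5)),node(times(true,5),plus(true,5)))).
Decompose node/2: 2 = 5,  P = plus(node(times(true,5),plus(true,5)),node(times(true,5),plus(true,5))).
Clash: constants 2 and 5 differ; no unifier exists.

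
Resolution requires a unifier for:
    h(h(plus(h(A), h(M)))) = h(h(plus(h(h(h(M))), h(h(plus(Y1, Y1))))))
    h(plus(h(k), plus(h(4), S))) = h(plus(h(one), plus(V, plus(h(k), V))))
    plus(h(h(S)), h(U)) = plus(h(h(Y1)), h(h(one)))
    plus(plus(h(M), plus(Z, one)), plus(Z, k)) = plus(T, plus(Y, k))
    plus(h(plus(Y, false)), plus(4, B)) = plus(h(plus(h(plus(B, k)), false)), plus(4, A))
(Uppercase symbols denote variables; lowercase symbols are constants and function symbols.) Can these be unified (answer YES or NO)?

NO

Decompose h/1: h(plus(h(A), h(M))) = h(plus(h(h(h(M))), h(h(plus(Y1, Y1))))).
Decompose h/1: plus(h(A), h(M)) = plus(h(h(h(M))), h(h(plus(Y1, Y1)))).
Decompose plus/2: h(A) = h(h(h(M))),  h(M) = h(h(plus(Y1, Y1))).
Decompose h/1: A = h(h(M)).
Bind A := h(h(M)); substituting into the one remaining equation that mentions A gives: plus(h(plus(Y, false)), plus(4, B)) = plus(h(plus(h(plus(B, k)), false)), plus(4, h(h(M)))).
Decompose h/1: M = h(plus(Y1, Y1)).
Bind M := h(plus(Y1, Y1)); substituting into the 2 remaining equations that mention M gives: plus(plus(h(h(plus(Y1, Y1))), plus(Z, one)), plus(Z, k)) = plus(T, plus(Y, k)),  plus(h(plus(Y, false)), plus(4, B)) = plus(h(plus(h(plus(B, k)), false)), plus(4, h(h(h(plus(Y1, Y1)))))). Substituting into the earlier binding gives A := h(h(h(plus(Y1, Y1)))).
Decompose h/1: plus(h(k), plus(h(4), S)) = plus(h(one), plus(V, plus(h(k), V))).
Decompose plus/2: h(k) = h(one),  plus(h(4), S) = plus(V, plus(h(k), V)).
Decompose h/1: k = one.
Clash: constants k and one differ; no unifier exists.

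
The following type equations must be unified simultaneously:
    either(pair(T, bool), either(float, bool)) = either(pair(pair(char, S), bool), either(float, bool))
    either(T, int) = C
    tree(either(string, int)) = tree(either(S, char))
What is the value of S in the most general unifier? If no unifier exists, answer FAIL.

Decompose either/2: pair(T, bool) = pair(pair(char, S), bool),  either(float, bool) = either(float, bool).
Decompose pair/2: T = pair(char, S),  bool = bool.
Bind T := pair(char, S); substituting into the one remaining equation that mentions T gives: either(pair(char, S), int) = C.
Delete trivial equation bool = bool.
Delete trivial equation either(float, bool) = either(float, bool).
Bind C := either(pair(char, S), int); no other remaining equation mentions C.
Decompose tree/1: either(string, int) = either(S, char).
Decompose either/2: string = S,  int = char.
Bind S := string; no other remaining equation mentions S. Substituting into the earlier bindings gives T := pair(char, string), C := either(pair(char, string), int).
Clash: constants int and char differ; no unifier exists.

FAIL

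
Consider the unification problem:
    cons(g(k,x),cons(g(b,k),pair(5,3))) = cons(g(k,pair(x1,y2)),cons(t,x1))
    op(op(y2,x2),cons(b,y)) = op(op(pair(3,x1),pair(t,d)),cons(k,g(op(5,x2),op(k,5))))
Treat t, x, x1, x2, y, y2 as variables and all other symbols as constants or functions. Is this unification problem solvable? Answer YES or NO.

NO

Decompose cons/2: g(k,x) = g(k,pair(x1,y2)),  cons(g(b,k),pair(5,3)) = cons(t,x1).
Decompose g/2: k = k,  x = pair(x1,y2).
Delete trivial equation k = k.
Bind x := pair(x1,y2); no other remaining equation mentions x.
Decompose cons/2: g(b,k) = t,  pair(5,3) = x1.
Bind t := g(b,k); substituting into the one remaining equation that mentions t gives: op(op(y2,x2),cons(b,y)) = op(op(pair(3,x1),pair(g(b,k),d)),cons(k,g(op(5,x2),op(k,5)))).
Bind x1 := pair(5,3); substituting into the remaining equation gives: op(op(y2,x2),cons(b,y)) = op(op(pair(3,pair(5,3)),pair(g(b,k),d)),cons(k,g(op(5,x2),op(k,5)))). Substituting into the earlier binding gives x := pair(pair(5,3),y2).
Decompose op/2: op(y2,x2) = op(pair(3,pair(5,3)),pair(g(b,k),d)),  cons(b,y) = cons(k,g(op(5,x2),op(k,5))).
Decompose op/2: y2 = pair(3,pair(5,3)),  x2 = pair(g(b,k),d).
Bind y2 := pair(3,pair(5,3)); no other remaining equation mentions y2. Substituting into the earlier binding gives x := pair(pair(5,3),pair(3,pair(5,3))).
Bind x2 := pair(g(b,k),d); substituting into the remaining equation gives: cons(b,y) = cons(k,g(op(5,pair(g(b,k),d)),op(k,5))).
Decompose cons/2: b = k,  y = g(op(5,pair(g(b,k),d)),op(k,5)).
Clash: constants b and k differ; no unifier exists.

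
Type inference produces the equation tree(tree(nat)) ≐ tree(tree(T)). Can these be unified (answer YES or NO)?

YES

Decompose tree/1: tree(nat) ≐ tree(T).
Decompose tree/1: nat ≐ T.
Bind T := nat.
No equations remain and no clash or occurs-check failure arose, so a unifier exists.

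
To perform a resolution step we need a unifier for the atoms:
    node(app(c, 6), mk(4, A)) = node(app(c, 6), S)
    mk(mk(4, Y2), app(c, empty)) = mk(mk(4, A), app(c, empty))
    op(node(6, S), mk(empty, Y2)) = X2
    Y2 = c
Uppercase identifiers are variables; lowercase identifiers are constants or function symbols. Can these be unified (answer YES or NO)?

Decompose node/2: app(c, 6) = app(c, 6),  mk(4, A) = S.
Delete trivial equation app(c, 6) = app(c, 6).
Bind S := mk(4, A); substituting into the one remaining equation that mentions S gives: op(node(6, mk(4, A)), mk(empty, Y2)) = X2.
Decompose mk/2: mk(4, Y2) = mk(4, A),  app(c, empty) = app(c, empty).
Decompose mk/2: 4 = 4,  Y2 = A.
Delete trivial equation 4 = 4.
Bind Y2 := A; substituting into the 2 remaining equations that mention Y2 gives: op(node(6, mk(4, A)), mk(empty, A)) = X2,  A = c.
Delete trivial equation app(c, empty) = app(c, empty).
Bind X2 := op(node(6, mk(4, A)), mk(empty, A)); no other remaining equation mentions X2.
Bind A := c. Substituting into the earlier bindings gives S := mk(4, c), Y2 := c, X2 := op(node(6, mk(4, c)), mk(empty, c)).
No equations remain and no clash or occurs-check failure arose, so a unifier exists.

YES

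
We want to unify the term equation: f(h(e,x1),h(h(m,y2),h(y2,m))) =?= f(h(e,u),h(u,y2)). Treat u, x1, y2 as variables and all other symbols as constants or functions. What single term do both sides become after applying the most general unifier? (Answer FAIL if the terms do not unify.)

FAIL

Decompose f/2: h(e,x1) =?= h(e,u),  h(h(m,y2),h(y2,m)) =?= h(u,y2).
Decompose h/2: e =?= e,  x1 =?= u.
Delete trivial equation e =?= e.
Bind x1 := u; no other remaining equation mentions x1.
Decompose h/2: h(m,y2) =?= u,  h(y2,m) =?= y2.
Bind u := h(m,y2); no other remaining equation mentions u. Substituting into the earlier binding gives x1 := h(m,y2).
Occurs check fails: y2 occurs in h(y2,m); the equation y2 =?= h(y2,m) has no finite solution.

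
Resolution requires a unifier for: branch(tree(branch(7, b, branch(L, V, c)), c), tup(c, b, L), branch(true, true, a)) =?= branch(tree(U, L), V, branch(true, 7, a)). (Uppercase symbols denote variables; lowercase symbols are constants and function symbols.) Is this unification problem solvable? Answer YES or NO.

Decompose branch/3: tree(branch(7, b, branch(L, V, c)), c) =?= tree(U, L),  tup(c, b, L) =?= V,  branch(true, true, a) =?= branch(true, 7, a).
Decompose tree/2: branch(7, b, branch(L, V, c)) =?= U,  c =?= L.
Bind U := branch(7, b, branch(L, V, c)); no other remaining equation mentions U.
Bind L := c; substituting into the one remaining equation that mentions L gives: tup(c, b, c) =?= V. Substituting into the earlier binding gives U := branch(7, b, branch(c, V, c)).
Bind V := tup(c, b, c); no other remaining equation mentions V. Substituting into the earlier binding gives U := branch(7, b, branch(c, tup(c, b, c), c)).
Decompose branch/3: true =?= true,  true =?= 7,  a =?= a.
Delete trivial equation true =?= true.
Clash: constants true and 7 differ; no unifier exists.

NO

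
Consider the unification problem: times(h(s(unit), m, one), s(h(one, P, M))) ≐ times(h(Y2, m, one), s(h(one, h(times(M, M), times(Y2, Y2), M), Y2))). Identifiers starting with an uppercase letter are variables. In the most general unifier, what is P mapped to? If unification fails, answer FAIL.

Decompose times/2: h(s(unit), m, one) ≐ h(Y2, m, one),  s(h(one, P, M)) ≐ s(h(one, h(times(M, M), times(Y2, Y2), M), Y2)).
Decompose h/3: s(unit) ≐ Y2,  m ≐ m,  one ≐ one.
Bind Y2 := s(unit); substituting into the one remaining equation that mentions Y2 gives: s(h(one, P, M)) ≐ s(h(one, h(times(M, M), times(s(unit), s(unit)), M), s(unit))).
Delete trivial equation m ≐ m.
Delete trivial equation one ≐ one.
Decompose s/1: h(one, P, M) ≐ h(one, h(times(M, M), times(s(unit), s(unit)), M), s(unit)).
Decompose h/3: one ≐ one,  P ≐ h(times(M, M), times(s(unit), s(unit)), M),  M ≐ s(unit).
Delete trivial equation one ≐ one.
Bind P := h(times(M, M), times(s(unit), s(unit)), M); no other remaining equation mentions P.
Bind M := s(unit). Substituting into the earlier binding gives P := h(times(s(unit), s(unit)), times(s(unit), s(unit)), s(unit)).
MGU = { Y2 -> s(unit), P -> h(times(s(unit), s(unit)), times(s(unit), s(unit)), s(unit)), M -> s(unit) }, so P -> h(times(s(unit), s(unit)), times(s(unit), s(unit)), s(unit)).

h(times(s(unit), s(unit)), times(s(unit), s(unit)), s(unit))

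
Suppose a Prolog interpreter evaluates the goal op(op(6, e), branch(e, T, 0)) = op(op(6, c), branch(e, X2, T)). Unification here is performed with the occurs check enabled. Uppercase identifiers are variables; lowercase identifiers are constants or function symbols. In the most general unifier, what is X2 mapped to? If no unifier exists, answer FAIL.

Decompose op/2: op(6, e) = op(6, c),  branch(e, T, 0) = branch(e, X2, T).
Decompose op/2: 6 = 6,  e = c.
Delete trivial equation 6 = 6.
Clash: constants e and c differ; no unifier exists.

FAIL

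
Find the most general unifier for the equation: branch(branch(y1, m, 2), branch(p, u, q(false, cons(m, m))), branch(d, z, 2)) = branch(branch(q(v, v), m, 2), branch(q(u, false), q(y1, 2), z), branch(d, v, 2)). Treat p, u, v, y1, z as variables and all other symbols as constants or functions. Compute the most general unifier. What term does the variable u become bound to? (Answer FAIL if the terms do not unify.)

Decompose branch/3: branch(y1, m, 2) = branch(q(v, v), m, 2),  branch(p, u, q(false, cons(m, m))) = branch(q(u, false), q(y1, 2), z),  branch(d, z, 2) = branch(d, v, 2).
Decompose branch/3: y1 = q(v, v),  m = m,  2 = 2.
Bind y1 := q(v, v); substituting into the one remaining equation that mentions y1 gives: branch(p, u, q(false, cons(m, m))) = branch(q(u, false), q(q(v, v), 2), z).
Delete trivial equation m = m.
Delete trivial equation 2 = 2.
Decompose branch/3: p = q(u, false),  u = q(q(v, v), 2),  q(false, cons(m, m)) = z.
Bind p := q(u, false); no other remaining equation mentions p.
Bind u := q(q(v, v), 2); no other remaining equation mentions u. Substituting into the earlier binding gives p := q(q(q(v, v), 2), false).
Bind z := q(false, cons(m, m)); substituting into the remaining equation gives: branch(d, q(false, cons(m, m)), 2) = branch(d, v, 2).
Decompose branch/3: d = d,  q(false, cons(m, m)) = v,  2 = 2.
Delete trivial equation d = d.
Bind v := q(false, cons(m, m)); no other remaining equation mentions v. Substituting into the earlier bindings gives y1 := q(q(false, cons(m, m)), q(false, cons(m, m))), p := q(q(q(q(false, cons(m, m)), q(false, cons(m, m))), 2), false), u := q(q(q(false, cons(m, m)), q(false, cons(m, m))), 2).
Delete trivial equation 2 = 2.
MGU = { y1 ↦ q(q(false, cons(m, m)), q(false, cons(m, m))), p ↦ q(q(q(q(false, cons(m, m)), q(false, cons(m, m))), 2), false), u ↦ q(q(q(false, cons(m, m)), q(false, cons(m, m))), 2), z ↦ q(false, cons(m, m)), v ↦ q(false, cons(m, m)) }, so u ↦ q(q(q(false, cons(m, m)), q(false, cons(m, m))), 2).

q(q(q(false, cons(m, m)), q(false, cons(m, m))), 2)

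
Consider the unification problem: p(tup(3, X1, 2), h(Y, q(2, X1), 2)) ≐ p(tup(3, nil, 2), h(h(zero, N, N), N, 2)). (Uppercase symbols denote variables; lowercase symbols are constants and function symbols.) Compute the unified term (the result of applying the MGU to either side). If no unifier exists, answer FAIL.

Decompose p/2: tup(3, X1, 2) ≐ tup(3, nil, 2),  h(Y, q(2, X1), 2) ≐ h(h(zero, N, N), N, 2).
Decompose tup/3: 3 ≐ 3,  X1 ≐ nil,  2 ≐ 2.
Delete trivial equation 3 ≐ 3.
Bind X1 := nil; substituting into the one remaining equation that mentions X1 gives: h(Y, q(2, nil), 2) ≐ h(h(zero, N, N), N, 2).
Delete trivial equation 2 ≐ 2.
Decompose h/3: Y ≐ h(zero, N, N),  q(2, nil) ≐ N,  2 ≐ 2.
Bind Y := h(zero, N, N); no other remaining equation mentions Y.
Bind N := q(2, nil); no other remaining equation mentions N. Substituting into the earlier binding gives Y := h(zero, q(2, nil), q(2, nil)).
Delete trivial equation 2 ≐ 2.
Applying the MGU to either side gives p(tup(3, nil, 2), h(h(zero, q(2, nil), q(2, nil)), q(2, nil), 2)).

p(tup(3, nil, 2), h(h(zero, q(2, nil), q(2, nil)), q(2, nil), 2))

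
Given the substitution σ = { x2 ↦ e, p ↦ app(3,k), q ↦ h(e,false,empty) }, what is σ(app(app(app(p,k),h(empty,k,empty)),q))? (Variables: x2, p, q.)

app(app(app(app(3,k),k),h(empty,k,empty)),h(e,false,empty))

Replace each occurrence of p with app(3,k).
Replace each occurrence of q with h(e,false,empty).
Result: app(app(app(app(3,k),k),h(empty,k,empty)),h(e,false,empty)).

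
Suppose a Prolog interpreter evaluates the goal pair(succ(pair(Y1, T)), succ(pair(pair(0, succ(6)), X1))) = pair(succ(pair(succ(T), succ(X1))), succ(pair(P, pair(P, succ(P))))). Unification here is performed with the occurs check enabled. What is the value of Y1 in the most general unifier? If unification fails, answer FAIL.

Decompose pair/2: succ(pair(Y1, T)) = succ(pair(succ(T), succ(X1))),  succ(pair(pair(0, succ(6)), X1)) = succ(pair(P, pair(P, succ(P)))).
Decompose succ/1: pair(Y1, T) = pair(succ(T), succ(X1)).
Decompose pair/2: Y1 = succ(T),  T = succ(X1).
Bind Y1 := succ(T); no other remaining equation mentions Y1.
Bind T := succ(X1); no other remaining equation mentions T. Substituting into the earlier binding gives Y1 := succ(succ(X1)).
Decompose succ/1: pair(pair(0, succ(6)), X1) = pair(P, pair(P, succ(P))).
Decompose pair/2: pair(0, succ(6)) = P,  X1 = pair(P, succ(P)).
Bind P := pair(0, succ(6)); substituting into the remaining equation gives: X1 = pair(pair(0, succ(6)), succ(pair(0, succ(6)))).
Bind X1 := pair(pair(0, succ(6)), succ(pair(0, succ(6)))). Substituting into the earlier bindings gives Y1 := succ(succ(pair(pair(0, succ(6)), succ(pair(0, succ(6)))))), T := succ(pair(pair(0, succ(6)), succ(pair(0, succ(6))))).
MGU = { Y1 = succ(succ(pair(pair(0, succ(6)), succ(pair(0, succ(6)))))), T = succ(pair(pair(0, succ(6)), succ(pair(0, succ(6))))), P = pair(0, succ(6)), X1 = pair(pair(0, succ(6)), succ(pair(0, succ(6)))) }, so Y1 = succ(succ(pair(pair(0, succ(6)), succ(pair(0, succ(6)))))).

succ(succ(pair(pair(0, succ(6)), succ(pair(0, succ(6))))))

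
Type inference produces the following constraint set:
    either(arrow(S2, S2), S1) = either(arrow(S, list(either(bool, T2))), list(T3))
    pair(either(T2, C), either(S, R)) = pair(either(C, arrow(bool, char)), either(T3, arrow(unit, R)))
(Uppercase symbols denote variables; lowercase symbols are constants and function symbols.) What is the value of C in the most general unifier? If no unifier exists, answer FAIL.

Decompose either/2: arrow(S2, S2) = arrow(S, list(either(bool, T2))),  S1 = list(T3).
Decompose arrow/2: S2 = S,  S2 = list(either(bool, T2)).
Bind S2 := S; substituting into the one remaining equation that mentions S2 gives: S = list(either(bool, T2)).
Bind S := list(either(bool, T2)); substituting into the one remaining equation that mentions S gives: pair(either(T2, C), either(list(either(bool, T2)), R)) = pair(either(C, arrow(bool, char)), either(T3, arrow(unit, R))). Substituting into the earlier binding gives S2 := list(either(bool, T2)).
Bind S1 := list(T3); no other remaining equation mentions S1.
Decompose pair/2: either(T2, C) = either(C, arrow(bool, char)),  either(list(either(bool, T2)), R) = either(T3, arrow(unit, R)).
Decompose either/2: T2 = C,  C = arrow(bool, char).
Bind T2 := C; substituting into the one remaining equation that mentions T2 gives: either(list(either(bool, C)), R) = either(T3, arrow(unit, R)). Substituting into the earlier bindings gives S2 := list(either(bool, C)), S := list(either(bool, C)).
Bind C := arrow(bool, char); substituting into the remaining equation gives: either(list(either(bool, arrow(bool, char))), R) = either(T3, arrow(unit, R)). Substituting into the earlier bindings gives S2 := list(either(bool, arrow(bool, char))), S := list(either(bool, arrow(bool, char))), T2 := arrow(bool, char).
Decompose either/2: list(either(bool, arrow(bool, char))) = T3,  R = arrow(unit, R).
Bind T3 := list(either(bool, arrow(bool, char))); no other remaining equation mentions T3. Substituting into the earlier binding gives S1 := list(list(either(bool, arrow(bool, char)))).
Occurs check fails: R occurs in arrow(unit, R); the equation R = arrow(unit, R) has no finite solution.

FAIL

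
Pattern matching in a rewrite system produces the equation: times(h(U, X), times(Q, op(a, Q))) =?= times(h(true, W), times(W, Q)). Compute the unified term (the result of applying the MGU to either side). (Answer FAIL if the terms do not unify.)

Decompose times/2: h(U, X) =?= h(true, W),  times(Q, op(a, Q)) =?= times(W, Q).
Decompose h/2: U =?= true,  X =?= W.
Bind U := true; no other remaining equation mentions U.
Bind X := W; no other remaining equation mentions X.
Decompose times/2: Q =?= W,  op(a, Q) =?= Q.
Bind Q := W; substituting into the remaining equation gives: op(a, W) =?= W.
Occurs check fails: W occurs in op(a, W); the equation W =?= op(a, W) has no finite solution.

FAIL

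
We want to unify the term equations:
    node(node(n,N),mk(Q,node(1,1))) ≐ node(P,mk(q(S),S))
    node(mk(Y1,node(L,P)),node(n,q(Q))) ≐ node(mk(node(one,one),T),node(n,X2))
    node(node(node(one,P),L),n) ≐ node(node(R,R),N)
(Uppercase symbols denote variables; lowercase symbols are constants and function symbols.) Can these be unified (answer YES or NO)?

Decompose node/2: node(n,N) ≐ P,  mk(Q,node(1,1)) ≐ mk(q(S),S).
Bind P := node(n,N); substituting into the 2 remaining equations that mention P gives: node(mk(Y1,node(L,node(n,N))),node(n,q(Q))) ≐ node(mk(node(one,one),T),node(n,X2)),  node(node(node(one,node(n,N)),L),n) ≐ node(node(R,R),N).
Decompose mk/2: Q ≐ q(S),  node(1,1) ≐ S.
Bind Q := q(S); substituting into the one remaining equation that mentions Q gives: node(mk(Y1,node(L,node(n,N))),node(n,q(q(S)))) ≐ node(mk(node(one,one),T),node(n,X2)).
Bind S := node(1,1); substituting into the one remaining equation that mentions S gives: node(mk(Y1,node(L,node(n,N))),node(n,q(q(node(1,1))))) ≐ node(mk(node(one,one),T),node(n,X2)). Substituting into the earlier binding gives Q := q(node(1,1)).
Decompose node/2: mk(Y1,node(L,node(n,N))) ≐ mk(node(one,one),T),  node(n,q(q(node(1,1)))) ≐ node(n,X2).
Decompose mk/2: Y1 ≐ node(one,one),  node(L,node(n,N)) ≐ T.
Bind Y1 := node(one,one); no other remaining equation mentions Y1.
Bind T := node(L,node(n,N)); no other remaining equation mentions T.
Decompose node/2: n ≐ n,  q(q(node(1,1))) ≐ X2.
Delete trivial equation n ≐ n.
Bind X2 := q(q(node(1,1))); no other remaining equation mentions X2.
Decompose node/2: node(node(one,node(n,N)),L) ≐ node(R,R),  n ≐ N.
Decompose node/2: node(one,node(n,N)) ≐ R,  L ≐ R.
Bind R := node(one,node(n,N)); substituting into the one remaining equation that mentions R gives: L ≐ node(one,node(n,N)).
Bind L := node(one,node(n,N)); no other remaining equation mentions L. Substituting into the earlier binding gives T := node(node(one,node(n,N)),node(n,N)).
Bind N := n. Substituting into the earlier bindings gives P := node(n,n), T := node(node(one,node(n,n)),node(n,n)), R := node(one,node(n,n)), L := node(one,node(n,n)).
No equations remain and no clash or occurs-check failure arose, so a unifier exists.

YES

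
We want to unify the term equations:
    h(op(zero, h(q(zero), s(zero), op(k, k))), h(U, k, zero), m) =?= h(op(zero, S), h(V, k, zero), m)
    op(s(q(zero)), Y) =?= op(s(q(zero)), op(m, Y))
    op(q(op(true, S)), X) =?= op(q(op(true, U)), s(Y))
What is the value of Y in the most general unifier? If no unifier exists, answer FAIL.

Decompose h/3: op(zero, h(q(zero), s(zero), op(k, k))) =?= op(zero, S),  h(U, k, zero) =?= h(V, k, zero),  m =?= m.
Decompose op/2: zero =?= zero,  h(q(zero), s(zero), op(k, k)) =?= S.
Delete trivial equation zero =?= zero.
Bind S := h(q(zero), s(zero), op(k, k)); substituting into the one remaining equation that mentions S gives: op(q(op(true, h(q(zero), s(zero), op(k, k)))), X) =?= op(q(op(true, U)), s(Y)).
Decompose h/3: U =?= V,  k =?= k,  zero =?= zero.
Bind U := V; substituting into the one remaining equation that mentions U gives: op(q(op(true, h(q(zero), s(zero), op(k, k)))), X) =?= op(q(op(true, V)), s(Y)).
Delete trivial equation k =?= k.
Delete trivial equation zero =?= zero.
Delete trivial equation m =?= m.
Decompose op/2: s(q(zero)) =?= s(q(zero)),  Y =?= op(m, Y).
Delete trivial equation s(q(zero)) =?= s(q(zero)).
Occurs check fails: Y occurs in op(m, Y); the equation Y =?= op(m, Y) has no finite solution.

FAIL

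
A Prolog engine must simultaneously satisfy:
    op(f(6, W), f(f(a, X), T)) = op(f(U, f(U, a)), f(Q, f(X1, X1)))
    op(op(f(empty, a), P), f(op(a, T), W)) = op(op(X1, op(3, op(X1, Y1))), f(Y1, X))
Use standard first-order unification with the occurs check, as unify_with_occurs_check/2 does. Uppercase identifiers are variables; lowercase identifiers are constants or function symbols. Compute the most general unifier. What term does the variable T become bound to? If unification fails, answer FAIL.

Decompose op/2: f(6, W) = f(U, f(U, a)),  f(f(a, X), T) = f(Q, f(X1, X1)).
Decompose f/2: 6 = U,  W = f(U, a).
Bind U := 6; substituting into the one remaining equation that mentions U gives: W = f(6, a).
Bind W := f(6, a); substituting into the one remaining equation that mentions W gives: op(op(f(empty, a), P), f(op(a, T), f(6, a))) = op(op(X1, op(3, op(X1, Y1))), f(Y1, X)).
Decompose f/2: f(a, X) = Q,  T = f(X1, X1).
Bind Q := f(a, X); no other remaining equation mentions Q.
Bind T := f(X1, X1); substituting into the remaining equation gives: op(op(f(empty, a), P), f(op(a, f(X1, X1)), f(6, a))) = op(op(X1, op(3, op(X1, Y1))), f(Y1, X)).
Decompose op/2: op(f(empty, a), P) = op(X1, op(3, op(X1, Y1))),  f(op(a, f(X1, X1)), f(6, a)) = f(Y1, X).
Decompose op/2: f(empty, a) = X1,  P = op(3, op(X1, Y1)).
Bind X1 := f(empty, a); substituting into the remaining equations gives: P = op(3, op(f(empty, a), Y1)),  f(op(a, f(f(empty, a), f(empty, a))), f(6, a)) = f(Y1, X). Substituting into the earlier binding gives T := f(f(empty, a), f(empty, a)).
Bind P := op(3, op(f(empty, a), Y1)); no other remaining equation mentions P.
Decompose f/2: op(a, f(f(empty, a), f(empty, a))) = Y1,  f(6, a) = X.
Bind Y1 := op(a, f(f(empty, a), f(empty, a))); no other remaining equation mentions Y1. Substituting into the earlier binding gives P := op(3, op(f(empty, a), op(a, f(f(empty, a), f(empty, a))))).
Bind X := f(6, a). Substituting into the earlier binding gives Q := f(a, f(6, a)).
MGU = { U ↦ 6, W ↦ f(6, a), Q ↦ f(a, f(6, a)), T ↦ f(f(empty, a), f(empty, a)), X1 ↦ f(empty, a), P ↦ op(3, op(f(empty, a), op(a, f(f(empty, a), f(empty, a))))), Y1 ↦ op(a, f(f(empty, a), f(empty, a))), X ↦ f(6, a) }, so T ↦ f(f(empty, a), f(empty, a)).

f(f(empty, a), f(empty, a))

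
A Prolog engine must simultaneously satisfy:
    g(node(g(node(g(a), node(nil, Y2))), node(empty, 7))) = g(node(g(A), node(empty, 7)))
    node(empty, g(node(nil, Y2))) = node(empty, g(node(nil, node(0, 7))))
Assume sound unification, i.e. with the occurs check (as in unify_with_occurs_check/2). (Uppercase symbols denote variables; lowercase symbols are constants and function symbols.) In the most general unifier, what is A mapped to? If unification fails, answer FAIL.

Decompose g/1: node(g(node(g(a), node(nil, Y2))), node(empty, 7)) = node(g(A), node(empty, 7)).
Decompose node/2: g(node(g(a), node(nil, Y2))) = g(A),  node(empty, 7) = node(empty, 7).
Decompose g/1: node(g(a), node(nil, Y2)) = A.
Bind A := node(g(a), node(nil, Y2)); no other remaining equation mentions A.
Delete trivial equation node(empty, 7) = node(empty, 7).
Decompose node/2: empty = empty,  g(node(nil, Y2)) = g(node(nil, node(0, 7))).
Delete trivial equation empty = empty.
Decompose g/1: node(nil, Y2) = node(nil, node(0, 7)).
Decompose node/2: nil = nil,  Y2 = node(0, 7).
Delete trivial equation nil = nil.
Bind Y2 := node(0, 7). Substituting into the earlier binding gives A := node(g(a), node(nil, node(0, 7))).
MGU = { A = node(g(a), node(nil, node(0, 7))), Y2 = node(0, 7) }, so A = node(g(a), node(nil, node(0, 7))).

node(g(a), node(nil, node(0, 7)))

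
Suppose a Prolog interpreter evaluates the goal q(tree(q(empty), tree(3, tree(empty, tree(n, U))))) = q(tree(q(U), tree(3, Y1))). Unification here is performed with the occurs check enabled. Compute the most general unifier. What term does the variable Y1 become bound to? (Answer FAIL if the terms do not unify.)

tree(empty, tree(n, empty))

Decompose q/1: tree(q(empty), tree(3, tree(empty, tree(n, U)))) = tree(q(U), tree(3, Y1)).
Decompose tree/2: q(empty) = q(U),  tree(3, tree(empty, tree(n, U))) = tree(3, Y1).
Decompose q/1: empty = U.
Bind U := empty; substituting into the remaining equation gives: tree(3, tree(empty, tree(n, empty))) = tree(3, Y1).
Decompose tree/2: 3 = 3,  tree(empty, tree(n, empty)) = Y1.
Delete trivial equation 3 = 3.
Bind Y1 := tree(empty, tree(n, empty)).
MGU = { U = empty, Y1 = tree(empty, tree(n, empty)) }, so Y1 = tree(empty, tree(n, empty)).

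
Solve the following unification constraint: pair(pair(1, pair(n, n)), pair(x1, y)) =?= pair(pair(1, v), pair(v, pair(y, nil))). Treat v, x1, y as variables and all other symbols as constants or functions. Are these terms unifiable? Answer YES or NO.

NO

Decompose pair/2: pair(1, pair(n, n)) =?= pair(1, v),  pair(x1, y) =?= pair(v, pair(y, nil)).
Decompose pair/2: 1 =?= 1,  pair(n, n) =?= v.
Delete trivial equation 1 =?= 1.
Bind v := pair(n, n); substituting into the remaining equation gives: pair(x1, y) =?= pair(pair(n, n), pair(y, nil)).
Decompose pair/2: x1 =?= pair(n, n),  y =?= pair(y, nil).
Bind x1 := pair(n, n); no other remaining equation mentions x1.
Occurs check fails: y occurs in pair(y, nil); the equation y =?= pair(y, nil) has no finite solution.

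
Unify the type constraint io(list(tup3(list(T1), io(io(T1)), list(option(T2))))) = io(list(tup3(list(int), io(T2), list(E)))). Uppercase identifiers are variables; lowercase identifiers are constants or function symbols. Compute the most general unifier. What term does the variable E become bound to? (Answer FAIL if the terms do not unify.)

option(io(int))

Decompose io/1: list(tup3(list(T1), io(io(T1)), list(option(T2)))) = list(tup3(list(int), io(T2), list(E))).
Decompose list/1: tup3(list(T1), io(io(T1)), list(option(T2))) = tup3(list(int), io(T2), list(E)).
Decompose tup3/3: list(T1) = list(int),  io(io(T1)) = io(T2),  list(option(T2)) = list(E).
Decompose list/1: T1 = int.
Bind T1 := int; substituting into the one remaining equation that mentions T1 gives: io(io(int)) = io(T2).
Decompose io/1: io(int) = T2.
Bind T2 := io(int); substituting into the remaining equation gives: list(option(io(int))) = list(E).
Decompose list/1: option(io(int)) = E.
Bind E := option(io(int)).
MGU = { T1 -> int, T2 -> io(int), E -> option(io(int)) }, so E -> option(io(int)).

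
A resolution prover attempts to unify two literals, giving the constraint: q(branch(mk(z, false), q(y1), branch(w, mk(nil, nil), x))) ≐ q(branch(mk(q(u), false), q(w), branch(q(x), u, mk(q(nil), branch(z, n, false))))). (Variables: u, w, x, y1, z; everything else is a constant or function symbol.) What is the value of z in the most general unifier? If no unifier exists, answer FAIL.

Decompose q/1: branch(mk(z, false), q(y1), branch(w, mk(nil, nil), x)) ≐ branch(mk(q(u), false), q(w), branch(q(x), u, mk(q(nil), branch(z, n, false)))).
Decompose branch/3: mk(z, false) ≐ mk(q(u), false),  q(y1) ≐ q(w),  branch(w, mk(nil, nil), x) ≐ branch(q(x), u, mk(q(nil), branch(z, n, false))).
Decompose mk/2: z ≐ q(u),  false ≐ false.
Bind z := q(u); substituting into the one remaining equation that mentions z gives: branch(w, mk(nil, nil), x) ≐ branch(q(x), u, mk(q(nil), branch(q(u), n, false))).
Delete trivial equation false ≐ false.
Decompose q/1: y1 ≐ w.
Bind y1 := w; no other remaining equation mentions y1.
Decompose branch/3: w ≐ q(x),  mk(nil, nil) ≐ u,  x ≐ mk(q(nil), branch(q(u), n, false)).
Bind w := q(x); no other remaining equation mentions w. Substituting into the earlier binding gives y1 := q(x).
Bind u := mk(nil, nil); substituting into the remaining equation gives: x ≐ mk(q(nil), branch(q(mk(nil, nil)), n, false)). Substituting into the earlier binding gives z := q(mk(nil, nil)).
Bind x := mk(q(nil), branch(q(mk(nil, nil)), n, false)). Substituting into the earlier bindings gives y1 := q(mk(q(nil), branch(q(mk(nil, nil)), n, false))), w := q(mk(q(nil), branch(q(mk(nil, nil)), n, false))).
MGU = { z ↦ q(mk(nil, nil)), y1 ↦ q(mk(q(nil), branch(q(mk(nil, nil)), n, false))), w ↦ q(mk(q(nil), branch(q(mk(nil, nil)), n, false))), u ↦ mk(nil, nil), x ↦ mk(q(nil), branch(q(mk(nil, nil)), n, false)) }, so z ↦ q(mk(nil, nil)).

q(mk(nil, nil))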